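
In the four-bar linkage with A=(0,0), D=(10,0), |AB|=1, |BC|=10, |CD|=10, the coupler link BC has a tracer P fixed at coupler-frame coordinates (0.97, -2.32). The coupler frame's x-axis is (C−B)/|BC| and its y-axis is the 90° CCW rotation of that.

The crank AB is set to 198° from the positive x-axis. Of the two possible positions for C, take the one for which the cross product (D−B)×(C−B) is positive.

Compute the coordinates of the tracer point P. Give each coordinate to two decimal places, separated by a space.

A=(0,0), D=(10.00,0)
B = A + 1.00·(cos198°, sin198°) = (-0.9511, -0.3090)
|BD| = 10.9554
circle(B,10.00) ∩ circle(D,10.00): a=5.4777, h=8.3663
  candidates: C₊=(4.2885,8.2084) cross=91.656; C₋=(4.7605,-8.5175) cross=-91.656
  mode + wants cross > 0 → take C=(4.2885,8.2084) (cross=91.656)
ex = (C−B)/|BC| = (0.5240,0.8517); ey = (-0.8517,0.5240)
P = B + 0.97·ex + -2.32·ey = (1.5332,-0.6984)

1.53 -0.70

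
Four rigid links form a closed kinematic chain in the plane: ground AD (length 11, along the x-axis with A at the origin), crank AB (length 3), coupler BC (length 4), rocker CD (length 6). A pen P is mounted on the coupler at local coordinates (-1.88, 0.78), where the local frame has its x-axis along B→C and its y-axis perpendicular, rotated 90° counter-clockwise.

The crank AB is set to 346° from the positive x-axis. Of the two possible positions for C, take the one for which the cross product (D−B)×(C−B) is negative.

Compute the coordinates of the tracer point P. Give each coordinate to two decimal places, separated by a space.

A=(0,0), D=(11.00,0)
B = A + 3.00·(cos346°, sin346°) = (2.9109, -0.7258)
|BD| = 8.1216
circle(B,4.00) ∩ circle(D,6.00): a=2.8295, h=2.8273
  candidates: C₊=(5.4764,2.3431) cross=22.962; C₋=(5.9817,-3.2889) cross=-22.962
  mode - wants cross < 0 → take C=(5.9817,-3.2889) (cross=-22.962)
ex = (C−B)/|BC| = (0.7677,-0.6408); ey = (0.6408,0.7677)
P = B + -1.88·ex + 0.78·ey = (1.9674,1.0777)

1.97 1.08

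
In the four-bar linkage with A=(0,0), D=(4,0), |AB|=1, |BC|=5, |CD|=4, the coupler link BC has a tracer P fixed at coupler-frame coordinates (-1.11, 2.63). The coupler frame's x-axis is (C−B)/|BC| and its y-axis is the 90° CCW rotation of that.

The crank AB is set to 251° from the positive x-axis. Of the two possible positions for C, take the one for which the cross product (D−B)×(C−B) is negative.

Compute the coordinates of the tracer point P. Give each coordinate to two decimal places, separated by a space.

0.39 1.82

A=(0,0), D=(4.00,0)
B = A + 1.00·(cos251°, sin251°) = (-0.3256, -0.9455)
|BD| = 4.4277
circle(B,5.00) ∩ circle(D,4.00): a=3.2302, h=3.8165
  candidates: C₊=(2.0151,3.4728) cross=16.898; C₋=(3.6451,-3.9842) cross=-16.898
  mode - wants cross < 0 → take C=(3.6451,-3.9842) (cross=-16.898)
ex = (C−B)/|BC| = (0.7941,-0.6077); ey = (0.6077,0.7941)
P = B + -1.11·ex + 2.63·ey = (0.3913,1.8176)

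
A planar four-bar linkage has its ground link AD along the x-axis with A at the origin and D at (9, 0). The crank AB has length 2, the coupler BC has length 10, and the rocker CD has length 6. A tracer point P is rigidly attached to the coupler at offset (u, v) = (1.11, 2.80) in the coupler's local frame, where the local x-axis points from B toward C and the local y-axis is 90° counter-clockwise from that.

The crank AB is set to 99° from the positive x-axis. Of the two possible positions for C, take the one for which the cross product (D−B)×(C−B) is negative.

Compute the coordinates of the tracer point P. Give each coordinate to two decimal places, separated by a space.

2.50 3.04

A=(0,0), D=(9.00,0)
B = A + 2.00·(cos99°, sin99°) = (-0.3129, 1.9754)
|BD| = 9.5201
circle(B,10.00) ∩ circle(D,6.00): a=8.1214, h=5.8347
  candidates: C₊=(8.8424,5.9979) cross=55.547; C₋=(6.4211,-5.4175) cross=-55.547
  mode - wants cross < 0 → take C=(6.4211,-5.4175) (cross=-55.547)
ex = (C−B)/|BC| = (0.6734,-0.7393); ey = (0.7393,0.6734)
P = B + 1.11·ex + 2.80·ey = (2.5046,3.0403)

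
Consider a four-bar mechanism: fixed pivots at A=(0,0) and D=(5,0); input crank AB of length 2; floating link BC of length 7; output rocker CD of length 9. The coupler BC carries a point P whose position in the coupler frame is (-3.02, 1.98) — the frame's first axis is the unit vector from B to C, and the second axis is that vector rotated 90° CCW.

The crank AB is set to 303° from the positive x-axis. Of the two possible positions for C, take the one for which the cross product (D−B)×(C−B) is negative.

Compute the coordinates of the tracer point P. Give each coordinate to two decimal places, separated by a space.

A=(0,0), D=(5.00,0)
B = A + 2.00·(cos303°, sin303°) = (1.0893, -1.6773)
|BD| = 4.2553
circle(B,7.00) ∩ circle(D,9.00): a=-1.6324, h=6.8070
  candidates: C₊=(-3.0942,3.9350) cross=28.966; C₋=(2.2722,-8.5767) cross=-28.966
  mode - wants cross < 0 → take C=(2.2722,-8.5767) (cross=-28.966)
ex = (C−B)/|BC| = (0.1690,-0.9856); ey = (0.9856,0.1690)
P = B + -3.02·ex + 1.98·ey = (2.5304,1.6338)

2.53 1.63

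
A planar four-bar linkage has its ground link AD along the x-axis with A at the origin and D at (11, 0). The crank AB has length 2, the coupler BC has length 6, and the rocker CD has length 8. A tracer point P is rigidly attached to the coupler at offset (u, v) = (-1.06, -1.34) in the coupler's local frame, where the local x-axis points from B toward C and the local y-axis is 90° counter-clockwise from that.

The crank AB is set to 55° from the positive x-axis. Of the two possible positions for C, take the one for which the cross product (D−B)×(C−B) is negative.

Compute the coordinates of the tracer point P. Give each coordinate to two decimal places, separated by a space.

A=(0,0), D=(11.00,0)
B = A + 2.00·(cos55°, sin55°) = (1.1472, 1.6383)
|BD| = 9.9881
circle(B,6.00) ∩ circle(D,8.00): a=3.5924, h=4.8057
  candidates: C₊=(5.4792,5.7897) cross=48.000; C₋=(3.9026,-3.6915) cross=-48.000
  mode - wants cross < 0 → take C=(3.9026,-3.6915) (cross=-48.000)
ex = (C−B)/|BC| = (0.4592,-0.8883); ey = (0.8883,0.4592)
P = B + -1.06·ex + -1.34·ey = (-0.5300,1.9645)

-0.53 1.96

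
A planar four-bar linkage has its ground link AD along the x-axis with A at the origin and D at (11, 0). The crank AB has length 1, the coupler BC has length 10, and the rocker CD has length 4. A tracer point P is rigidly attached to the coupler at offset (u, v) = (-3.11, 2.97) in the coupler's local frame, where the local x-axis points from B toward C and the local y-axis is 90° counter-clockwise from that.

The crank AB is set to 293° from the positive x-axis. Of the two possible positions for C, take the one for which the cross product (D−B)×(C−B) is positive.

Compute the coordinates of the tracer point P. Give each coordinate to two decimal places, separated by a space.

-3.73 0.31

A=(0,0), D=(11.00,0)
B = A + 1.00·(cos293°, sin293°) = (0.3907, -0.9205)
|BD| = 10.6491
circle(B,10.00) ∩ circle(D,4.00): a=9.2685, h=3.7542
  candidates: C₊=(9.3001,3.6208) cross=39.979; C₋=(9.9491,-3.8595) cross=-39.979
  mode + wants cross > 0 → take C=(9.3001,3.6208) (cross=39.979)
ex = (C−B)/|BC| = (0.8909,0.4541); ey = (-0.4541,0.8909)
P = B + -3.11·ex + 2.97·ey = (-3.7288,0.3132)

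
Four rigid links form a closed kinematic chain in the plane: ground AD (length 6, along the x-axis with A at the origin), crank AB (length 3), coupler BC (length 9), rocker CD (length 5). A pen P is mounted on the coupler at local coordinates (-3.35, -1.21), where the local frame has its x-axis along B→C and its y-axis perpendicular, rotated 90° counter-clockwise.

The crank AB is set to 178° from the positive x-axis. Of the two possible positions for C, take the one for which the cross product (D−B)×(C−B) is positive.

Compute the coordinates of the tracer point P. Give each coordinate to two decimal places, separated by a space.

A=(0,0), D=(6.00,0)
B = A + 3.00·(cos178°, sin178°) = (-2.9982, 0.1047)
|BD| = 8.9988
circle(B,9.00) ∩ circle(D,5.00): a=7.6109, h=4.8035
  candidates: C₊=(4.6681,4.8193) cross=43.226; C₋=(4.5563,-4.7871) cross=-43.226
  mode + wants cross > 0 → take C=(4.6681,4.8193) (cross=43.226)
ex = (C−B)/|BC| = (0.8518,0.5238); ey = (-0.5238,0.8518)
P = B + -3.35·ex + -1.21·ey = (-5.2179,-2.6809)

-5.22 -2.68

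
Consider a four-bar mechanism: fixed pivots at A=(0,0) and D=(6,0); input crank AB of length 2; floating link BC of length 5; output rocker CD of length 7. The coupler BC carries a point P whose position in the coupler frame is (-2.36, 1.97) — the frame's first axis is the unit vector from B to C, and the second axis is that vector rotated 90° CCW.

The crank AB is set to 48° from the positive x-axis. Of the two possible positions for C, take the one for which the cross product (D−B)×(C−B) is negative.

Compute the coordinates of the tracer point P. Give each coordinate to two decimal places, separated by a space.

A=(0,0), D=(6.00,0)
B = A + 2.00·(cos48°, sin48°) = (1.3383, 1.4863)
|BD| = 4.8929
circle(B,5.00) ∩ circle(D,7.00): a=-0.0060, h=5.0000
  candidates: C₊=(2.8513,6.2519) cross=24.465; C₋=(-0.1863,-3.2756) cross=-24.465
  mode - wants cross < 0 → take C=(-0.1863,-3.2756) (cross=-24.465)
ex = (C−B)/|BC| = (-0.3049,-0.9524); ey = (0.9524,-0.3049)
P = B + -2.36·ex + 1.97·ey = (3.9340,3.1332)

3.93 3.13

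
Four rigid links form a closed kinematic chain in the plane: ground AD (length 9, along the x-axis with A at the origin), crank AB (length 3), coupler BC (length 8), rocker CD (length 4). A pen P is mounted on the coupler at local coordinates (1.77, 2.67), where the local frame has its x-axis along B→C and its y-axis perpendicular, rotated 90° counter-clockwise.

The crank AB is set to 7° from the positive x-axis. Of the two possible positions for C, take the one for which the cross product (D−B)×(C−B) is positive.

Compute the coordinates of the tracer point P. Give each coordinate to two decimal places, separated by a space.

A=(0,0), D=(9.00,0)
B = A + 3.00·(cos7°, sin7°) = (2.9776, 0.3656)
|BD| = 6.0334
circle(B,8.00) ∩ circle(D,4.00): a=6.9945, h=3.8828
  candidates: C₊=(10.1946,3.8174) cross=23.427; C₋=(9.7240,-3.9339) cross=-23.427
  mode + wants cross > 0 → take C=(10.1946,3.8174) (cross=23.427)
ex = (C−B)/|BC| = (0.9021,0.4315); ey = (-0.4315,0.9021)
P = B + 1.77·ex + 2.67·ey = (3.4223,3.5380)

3.42 3.54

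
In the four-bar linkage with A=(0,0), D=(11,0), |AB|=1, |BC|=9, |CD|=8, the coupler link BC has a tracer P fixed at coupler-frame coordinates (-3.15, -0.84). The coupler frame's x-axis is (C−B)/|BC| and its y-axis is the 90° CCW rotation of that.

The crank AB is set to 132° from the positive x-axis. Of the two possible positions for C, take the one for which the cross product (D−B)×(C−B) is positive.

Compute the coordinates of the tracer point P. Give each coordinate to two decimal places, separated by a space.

A=(0,0), D=(11.00,0)
B = A + 1.00·(cos132°, sin132°) = (-0.6691, 0.7431)
|BD| = 11.6928
circle(B,9.00) ∩ circle(D,8.00): a=6.5733, h=6.1475
  candidates: C₊=(6.2816,6.4604) cross=71.881; C₋=(5.5002,-5.8097) cross=-71.881
  mode + wants cross > 0 → take C=(6.2816,6.4604) (cross=71.881)
ex = (C−B)/|BC| = (0.7723,0.6353); ey = (-0.6353,0.7723)
P = B + -3.15·ex + -0.84·ey = (-2.5683,-1.9066)

-2.57 -1.91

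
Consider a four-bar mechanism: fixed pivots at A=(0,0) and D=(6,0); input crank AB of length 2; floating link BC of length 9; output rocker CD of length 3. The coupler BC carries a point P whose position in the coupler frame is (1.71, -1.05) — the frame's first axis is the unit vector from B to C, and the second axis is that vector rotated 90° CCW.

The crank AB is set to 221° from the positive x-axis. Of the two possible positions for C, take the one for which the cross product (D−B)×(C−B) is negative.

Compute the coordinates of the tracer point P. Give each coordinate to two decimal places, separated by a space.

0.02 -2.61

A=(0,0), D=(6.00,0)
B = A + 2.00·(cos221°, sin221°) = (-1.5094, -1.3121)
|BD| = 7.6232
circle(B,9.00) ∩ circle(D,3.00): a=8.5340, h=2.8584
  candidates: C₊=(6.4053,2.9725) cross=21.790; C₋=(7.3892,-2.6590) cross=-21.790
  mode - wants cross < 0 → take C=(7.3892,-2.6590) (cross=-21.790)
ex = (C−B)/|BC| = (0.9887,-0.1496); ey = (0.1496,0.9887)
P = B + 1.71·ex + -1.05·ey = (0.0242,-2.6062)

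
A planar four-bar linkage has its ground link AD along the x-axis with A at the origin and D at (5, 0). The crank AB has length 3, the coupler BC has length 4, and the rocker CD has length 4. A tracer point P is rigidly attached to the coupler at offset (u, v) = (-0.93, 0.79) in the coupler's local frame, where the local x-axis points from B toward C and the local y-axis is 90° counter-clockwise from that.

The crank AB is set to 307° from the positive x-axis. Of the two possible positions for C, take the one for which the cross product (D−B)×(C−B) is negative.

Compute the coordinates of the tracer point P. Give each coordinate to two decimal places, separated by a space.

1.26 -1.30

A=(0,0), D=(5.00,0)
B = A + 3.00·(cos307°, sin307°) = (1.8054, -2.3959)
|BD| = 3.9932
circle(B,4.00) ∩ circle(D,4.00): a=1.9966, h=3.4661
  candidates: C₊=(1.3231,1.5749) cross=13.841; C₋=(5.4824,-3.9708) cross=-13.841
  mode - wants cross < 0 → take C=(5.4824,-3.9708) (cross=-13.841)
ex = (C−B)/|BC| = (0.9192,-0.3937); ey = (0.3937,0.9192)
P = B + -0.93·ex + 0.79·ey = (1.2616,-1.3036)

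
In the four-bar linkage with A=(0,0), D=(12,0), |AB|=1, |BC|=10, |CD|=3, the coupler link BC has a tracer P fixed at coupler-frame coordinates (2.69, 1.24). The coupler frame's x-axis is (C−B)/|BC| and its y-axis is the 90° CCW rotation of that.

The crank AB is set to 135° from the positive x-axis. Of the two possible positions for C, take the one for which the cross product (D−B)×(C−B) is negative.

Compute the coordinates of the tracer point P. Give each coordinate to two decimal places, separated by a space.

A=(0,0), D=(12.00,0)
B = A + 1.00·(cos135°, sin135°) = (-0.7071, 0.7071)
|BD| = 12.7268
circle(B,10.00) ∩ circle(D,3.00): a=9.9385, h=1.1071
  candidates: C₊=(9.2776,1.2603) cross=14.090; C₋=(9.1546,-0.9505) cross=-14.090
  mode - wants cross < 0 → take C=(9.1546,-0.9505) (cross=-14.090)
ex = (C−B)/|BC| = (0.9862,-0.1658); ey = (0.1658,0.9862)
P = B + 2.69·ex + 1.24·ey = (2.1512,1.4841)

2.15 1.48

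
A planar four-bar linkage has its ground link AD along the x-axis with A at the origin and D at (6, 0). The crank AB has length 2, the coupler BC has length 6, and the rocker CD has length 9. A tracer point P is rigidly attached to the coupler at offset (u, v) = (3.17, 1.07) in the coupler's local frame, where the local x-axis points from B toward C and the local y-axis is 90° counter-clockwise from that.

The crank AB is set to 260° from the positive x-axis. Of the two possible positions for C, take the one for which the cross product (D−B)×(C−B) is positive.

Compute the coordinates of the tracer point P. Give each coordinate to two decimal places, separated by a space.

A=(0,0), D=(6.00,0)
B = A + 2.00·(cos260°, sin260°) = (-0.3473, -1.9696)
|BD| = 6.6459
circle(B,6.00) ∩ circle(D,9.00): a=-0.0626, h=5.9997
  candidates: C₊=(-2.1852,3.7420) cross=39.873; C₋=(1.3710,-7.7183) cross=-39.873
  mode + wants cross > 0 → take C=(-2.1852,3.7420) (cross=39.873)
ex = (C−B)/|BC| = (-0.3063,0.9519); ey = (-0.9519,-0.3063)
P = B + 3.17·ex + 1.07·ey = (-2.3369,0.7202)

-2.34 0.72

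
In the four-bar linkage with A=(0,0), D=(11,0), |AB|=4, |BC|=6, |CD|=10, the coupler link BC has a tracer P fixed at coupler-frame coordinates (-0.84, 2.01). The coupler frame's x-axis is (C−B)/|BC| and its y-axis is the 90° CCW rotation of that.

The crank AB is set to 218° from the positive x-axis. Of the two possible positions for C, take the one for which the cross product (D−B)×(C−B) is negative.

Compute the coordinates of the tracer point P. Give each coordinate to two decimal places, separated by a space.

A=(0,0), D=(11.00,0)
B = A + 4.00·(cos218°, sin218°) = (-3.1520, -2.4626)
|BD| = 14.3647
circle(B,6.00) ∩ circle(D,10.00): a=4.9547, h=3.3840
  candidates: C₊=(1.1491,1.7206) cross=48.610; C₋=(2.3094,-4.9471) cross=-48.610
  mode - wants cross < 0 → take C=(2.3094,-4.9471) (cross=-48.610)
ex = (C−B)/|BC| = (0.9102,-0.4141); ey = (0.4141,0.9102)
P = B + -0.84·ex + 2.01·ey = (-3.0844,-0.2852)

-3.08 -0.29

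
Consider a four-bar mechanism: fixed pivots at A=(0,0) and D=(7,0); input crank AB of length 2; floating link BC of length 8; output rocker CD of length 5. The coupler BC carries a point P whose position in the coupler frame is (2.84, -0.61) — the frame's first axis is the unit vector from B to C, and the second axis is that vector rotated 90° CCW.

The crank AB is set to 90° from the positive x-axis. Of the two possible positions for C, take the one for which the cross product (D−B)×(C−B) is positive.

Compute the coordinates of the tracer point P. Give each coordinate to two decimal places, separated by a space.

A=(0,0), D=(7.00,0)
B = A + 2.00·(cos90°, sin90°) = (0.0000, 2.0000)
|BD| = 7.2801
circle(B,8.00) ∩ circle(D,5.00): a=6.3186, h=4.9067
  candidates: C₊=(7.4234,4.9820) cross=35.721; C₋=(4.7275,-4.4537) cross=-35.721
  mode + wants cross > 0 → take C=(7.4234,4.9820) (cross=35.721)
ex = (C−B)/|BC| = (0.9279,0.3728); ey = (-0.3728,0.9279)
P = B + 2.84·ex + -0.61·ey = (2.8627,2.4926)

2.86 2.49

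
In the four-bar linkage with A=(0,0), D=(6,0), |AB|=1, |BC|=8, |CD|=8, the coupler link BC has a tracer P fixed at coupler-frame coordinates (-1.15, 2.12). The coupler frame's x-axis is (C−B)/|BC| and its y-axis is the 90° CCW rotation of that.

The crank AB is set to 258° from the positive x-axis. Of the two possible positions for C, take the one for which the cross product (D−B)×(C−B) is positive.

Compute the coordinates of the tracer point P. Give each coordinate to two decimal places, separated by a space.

-2.54 -1.57

A=(0,0), D=(6.00,0)
B = A + 1.00·(cos258°, sin258°) = (-0.2079, -0.9781)
|BD| = 6.2845
circle(B,8.00) ∩ circle(D,8.00): a=3.1423, h=7.3571
  candidates: C₊=(1.7510,6.7783) cross=46.235; C₋=(4.0411,-7.7565) cross=-46.235
  mode + wants cross > 0 → take C=(1.7510,6.7783) (cross=46.235)
ex = (C−B)/|BC| = (0.2449,0.9696); ey = (-0.9696,0.2449)
P = B + -1.15·ex + 2.12·ey = (-2.5450,-1.5740)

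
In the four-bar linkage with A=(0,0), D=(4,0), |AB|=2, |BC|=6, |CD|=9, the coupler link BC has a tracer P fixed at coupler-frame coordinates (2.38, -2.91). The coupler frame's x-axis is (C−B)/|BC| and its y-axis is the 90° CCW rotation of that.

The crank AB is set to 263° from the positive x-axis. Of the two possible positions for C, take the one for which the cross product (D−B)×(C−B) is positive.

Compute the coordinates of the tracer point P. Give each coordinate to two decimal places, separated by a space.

A=(0,0), D=(4.00,0)
B = A + 2.00·(cos263°, sin263°) = (-0.2437, -1.9851)
|BD| = 4.6851
circle(B,6.00) ∩ circle(D,9.00): a=-2.4599, h=5.4725
  candidates: C₊=(-4.7907,1.9296) cross=25.639; C₋=(-0.1532,-7.9844) cross=-25.639
  mode + wants cross > 0 → take C=(-4.7907,1.9296) (cross=25.639)
ex = (C−B)/|BC| = (-0.7578,0.6525); ey = (-0.6525,-0.7578)
P = B + 2.38·ex + -2.91·ey = (-0.1487,1.7730)

-0.15 1.77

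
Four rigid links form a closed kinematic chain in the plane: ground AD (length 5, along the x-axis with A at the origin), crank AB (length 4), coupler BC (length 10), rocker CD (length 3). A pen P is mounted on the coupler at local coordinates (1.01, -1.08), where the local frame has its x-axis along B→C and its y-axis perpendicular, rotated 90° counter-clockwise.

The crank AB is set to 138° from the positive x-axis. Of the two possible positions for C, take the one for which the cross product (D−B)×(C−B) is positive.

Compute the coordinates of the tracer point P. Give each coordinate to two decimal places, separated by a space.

A=(0,0), D=(5.00,0)
B = A + 4.00·(cos138°, sin138°) = (-2.9726, 2.6765)
|BD| = 8.4099
circle(B,10.00) ∩ circle(D,3.00): a=9.6152, h=2.7472
  candidates: C₊=(7.0170,2.2207) cross=23.103; C₋=(5.2684,-2.9880) cross=-23.103
  mode + wants cross > 0 → take C=(7.0170,2.2207) (cross=23.103)
ex = (C−B)/|BC| = (0.9990,-0.0456); ey = (0.0456,0.9990)
P = B + 1.01·ex + -1.08·ey = (-2.0129,1.5516)

-2.01 1.55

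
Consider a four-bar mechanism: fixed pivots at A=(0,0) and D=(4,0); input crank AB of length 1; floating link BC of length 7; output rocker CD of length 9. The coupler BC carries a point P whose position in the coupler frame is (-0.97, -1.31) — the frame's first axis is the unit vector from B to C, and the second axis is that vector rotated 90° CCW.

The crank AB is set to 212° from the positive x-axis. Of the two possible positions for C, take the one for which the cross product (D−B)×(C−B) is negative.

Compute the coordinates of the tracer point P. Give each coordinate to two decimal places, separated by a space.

A=(0,0), D=(4.00,0)
B = A + 1.00·(cos212°, sin212°) = (-0.8480, -0.5299)
|BD| = 4.8769
circle(B,7.00) ∩ circle(D,9.00): a=-0.8423, h=6.9491
  candidates: C₊=(-2.4404,6.2866) cross=33.890; C₋=(-0.9303,-7.5294) cross=-33.890
  mode - wants cross < 0 → take C=(-0.9303,-7.5294) (cross=-33.890)
ex = (C−B)/|BC| = (-0.0117,-0.9999); ey = (0.9999,-0.0117)
P = B + -0.97·ex + -1.31·ey = (-2.1466,0.4554)

-2.15 0.46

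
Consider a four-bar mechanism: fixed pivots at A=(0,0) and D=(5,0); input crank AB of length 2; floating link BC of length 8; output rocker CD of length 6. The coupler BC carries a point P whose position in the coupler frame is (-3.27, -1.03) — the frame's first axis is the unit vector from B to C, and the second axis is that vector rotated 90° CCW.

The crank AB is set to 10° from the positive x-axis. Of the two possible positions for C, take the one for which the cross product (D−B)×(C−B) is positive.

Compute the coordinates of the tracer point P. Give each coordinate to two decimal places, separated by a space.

A=(0,0), D=(5.00,0)
B = A + 2.00·(cos10°, sin10°) = (1.9696, 0.3473)
|BD| = 3.0502
circle(B,8.00) ∩ circle(D,6.00): a=6.1149, h=5.1582
  candidates: C₊=(8.6321,4.7758) cross=15.734; C₋=(7.4575,-5.4736) cross=-15.734
  mode + wants cross > 0 → take C=(8.6321,4.7758) (cross=15.734)
ex = (C−B)/|BC| = (0.8328,0.5536); ey = (-0.5536,0.8328)
P = B + -3.27·ex + -1.03·ey = (-0.1835,-2.3206)

-0.18 -2.32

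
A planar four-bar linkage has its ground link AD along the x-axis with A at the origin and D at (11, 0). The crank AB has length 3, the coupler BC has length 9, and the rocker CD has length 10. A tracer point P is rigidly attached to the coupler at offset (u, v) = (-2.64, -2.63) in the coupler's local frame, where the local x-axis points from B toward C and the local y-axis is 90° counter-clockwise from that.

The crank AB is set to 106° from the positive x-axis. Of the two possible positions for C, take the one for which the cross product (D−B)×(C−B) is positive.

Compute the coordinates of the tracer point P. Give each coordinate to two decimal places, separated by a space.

A=(0,0), D=(11.00,0)
B = A + 3.00·(cos106°, sin106°) = (-0.8269, 2.8838)
|BD| = 12.1734
circle(B,9.00) ∩ circle(D,10.00): a=5.3063, h=7.2693
  candidates: C₊=(6.0504,8.6892) cross=88.492; C₋=(2.6063,-5.4356) cross=-88.492
  mode + wants cross > 0 → take C=(6.0504,8.6892) (cross=88.492)
ex = (C−B)/|BC| = (0.7641,0.6450); ey = (-0.6450,0.7641)
P = B + -2.64·ex + -2.63·ey = (-1.1478,-0.8288)

-1.15 -0.83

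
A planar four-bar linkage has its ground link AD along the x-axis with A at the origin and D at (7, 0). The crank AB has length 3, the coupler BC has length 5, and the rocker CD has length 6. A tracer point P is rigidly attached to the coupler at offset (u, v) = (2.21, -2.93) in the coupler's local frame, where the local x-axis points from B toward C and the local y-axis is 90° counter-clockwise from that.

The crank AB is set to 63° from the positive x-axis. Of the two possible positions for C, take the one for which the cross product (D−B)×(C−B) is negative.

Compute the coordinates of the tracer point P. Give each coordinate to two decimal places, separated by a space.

-1.52 0.40

A=(0,0), D=(7.00,0)
B = A + 3.00·(cos63°, sin63°) = (1.3620, 2.6730)
|BD| = 6.2396
circle(B,5.00) ∩ circle(D,6.00): a=2.2383, h=4.4710
  candidates: C₊=(5.2999,5.7541) cross=27.897; C₋=(1.4691,-2.3258) cross=-27.897
  mode - wants cross < 0 → take C=(1.4691,-2.3258) (cross=-27.897)
ex = (C−B)/|BC| = (0.0214,-0.9998); ey = (0.9998,0.0214)
P = B + 2.21·ex + -2.93·ey = (-1.5200,0.4007)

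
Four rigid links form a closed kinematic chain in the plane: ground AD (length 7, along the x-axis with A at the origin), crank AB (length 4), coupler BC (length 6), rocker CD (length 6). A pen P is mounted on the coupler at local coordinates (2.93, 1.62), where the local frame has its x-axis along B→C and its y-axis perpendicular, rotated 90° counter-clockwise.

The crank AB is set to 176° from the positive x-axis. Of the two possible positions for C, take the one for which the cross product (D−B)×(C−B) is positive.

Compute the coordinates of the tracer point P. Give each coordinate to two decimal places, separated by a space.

-1.89 2.89

A=(0,0), D=(7.00,0)
B = A + 4.00·(cos176°, sin176°) = (-3.9903, 0.2790)
|BD| = 10.9938
circle(B,6.00) ∩ circle(D,6.00): a=5.4969, h=2.4050
  candidates: C₊=(1.5659,2.5438) cross=26.440; C₋=(1.4438,-2.2647) cross=-26.440
  mode + wants cross > 0 → take C=(1.5659,2.5438) (cross=26.440)
ex = (C−B)/|BC| = (0.9260,0.3775); ey = (-0.3775,0.9260)
P = B + 2.93·ex + 1.62·ey = (-1.8885,2.8851)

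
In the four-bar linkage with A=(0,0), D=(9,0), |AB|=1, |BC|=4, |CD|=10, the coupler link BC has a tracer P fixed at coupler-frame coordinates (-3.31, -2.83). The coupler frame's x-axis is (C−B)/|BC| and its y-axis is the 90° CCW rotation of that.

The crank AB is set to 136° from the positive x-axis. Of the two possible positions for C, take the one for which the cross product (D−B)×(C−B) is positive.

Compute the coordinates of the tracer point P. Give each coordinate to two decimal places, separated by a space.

1.35 -3.14

A=(0,0), D=(9.00,0)
B = A + 1.00·(cos136°, sin136°) = (-0.7193, 0.6947)
|BD| = 9.7441
circle(B,4.00) ∩ circle(D,10.00): a=0.5618, h=3.9604
  candidates: C₊=(0.1233,4.6049) cross=38.590; C₋=(-0.4413,-3.2957) cross=-38.590
  mode + wants cross > 0 → take C=(0.1233,4.6049) (cross=38.590)
ex = (C−B)/|BC| = (0.2107,0.9776); ey = (-0.9776,0.2107)
P = B + -3.31·ex + -2.83·ey = (1.3498,-3.1373)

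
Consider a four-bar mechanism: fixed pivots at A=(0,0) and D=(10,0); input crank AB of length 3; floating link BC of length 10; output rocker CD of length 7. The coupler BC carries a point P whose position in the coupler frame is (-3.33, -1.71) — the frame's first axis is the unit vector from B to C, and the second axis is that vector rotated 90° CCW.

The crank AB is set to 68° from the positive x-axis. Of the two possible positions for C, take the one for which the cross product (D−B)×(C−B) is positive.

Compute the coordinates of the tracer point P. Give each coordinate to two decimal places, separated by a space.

A=(0,0), D=(10.00,0)
B = A + 3.00·(cos68°, sin68°) = (1.1238, 2.7816)
|BD| = 9.3018
circle(B,10.00) ∩ circle(D,7.00): a=7.3923, h=6.7345
  candidates: C₊=(10.1917,6.9974) cross=62.643; C₋=(6.1640,-5.8554) cross=-62.643
  mode + wants cross > 0 → take C=(10.1917,6.9974) (cross=62.643)
ex = (C−B)/|BC| = (0.9068,0.4216); ey = (-0.4216,0.9068)
P = B + -3.33·ex + -1.71·ey = (-1.1749,-0.1729)

-1.17 -0.17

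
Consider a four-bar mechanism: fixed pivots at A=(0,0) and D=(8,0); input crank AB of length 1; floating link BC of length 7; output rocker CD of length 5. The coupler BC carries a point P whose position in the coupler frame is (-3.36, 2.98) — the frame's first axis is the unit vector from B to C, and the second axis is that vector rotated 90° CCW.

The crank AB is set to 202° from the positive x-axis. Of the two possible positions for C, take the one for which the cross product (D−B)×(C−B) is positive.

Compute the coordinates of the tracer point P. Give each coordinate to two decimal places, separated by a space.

-5.40 0.04

A=(0,0), D=(8.00,0)
B = A + 1.00·(cos202°, sin202°) = (-0.9272, -0.3746)
|BD| = 8.9350
circle(B,7.00) ∩ circle(D,5.00): a=5.8105, h=3.9035
  candidates: C₊=(4.7146,3.7691) cross=34.878; C₋=(5.0419,-4.0311) cross=-34.878
  mode + wants cross > 0 → take C=(4.7146,3.7691) (cross=34.878)
ex = (C−B)/|BC| = (0.8060,0.5920); ey = (-0.5920,0.8060)
P = B + -3.36·ex + 2.98·ey = (-5.3993,0.0382)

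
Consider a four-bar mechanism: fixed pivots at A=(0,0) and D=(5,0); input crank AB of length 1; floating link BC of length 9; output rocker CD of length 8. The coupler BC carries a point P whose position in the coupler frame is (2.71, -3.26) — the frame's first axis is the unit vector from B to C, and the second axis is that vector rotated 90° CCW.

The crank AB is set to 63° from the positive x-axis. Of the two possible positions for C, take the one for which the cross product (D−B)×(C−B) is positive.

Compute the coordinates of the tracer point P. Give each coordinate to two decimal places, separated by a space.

A=(0,0), D=(5.00,0)
B = A + 1.00·(cos63°, sin63°) = (0.4540, 0.8910)
|BD| = 4.6325
circle(B,9.00) ∩ circle(D,8.00): a=4.1511, h=7.9855
  candidates: C₊=(6.0635,7.9290) cross=36.993; C₋=(2.9917,-7.7438) cross=-36.993
  mode + wants cross > 0 → take C=(6.0635,7.9290) (cross=36.993)
ex = (C−B)/|BC| = (0.6233,0.7820); ey = (-0.7820,0.6233)
P = B + 2.71·ex + -3.26·ey = (4.6924,0.9783)

4.69 0.98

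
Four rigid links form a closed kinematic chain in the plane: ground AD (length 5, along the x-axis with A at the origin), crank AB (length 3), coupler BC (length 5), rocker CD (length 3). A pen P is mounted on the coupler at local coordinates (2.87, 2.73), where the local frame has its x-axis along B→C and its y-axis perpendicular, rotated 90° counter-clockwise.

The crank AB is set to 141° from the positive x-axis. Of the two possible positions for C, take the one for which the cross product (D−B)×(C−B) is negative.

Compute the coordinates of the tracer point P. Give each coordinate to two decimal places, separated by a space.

1.50 2.89

A=(0,0), D=(5.00,0)
B = A + 3.00·(cos141°, sin141°) = (-2.3314, 1.8880)
|BD| = 7.5706
circle(B,5.00) ∩ circle(D,3.00): a=4.8420, h=1.2469
  candidates: C₊=(2.6686,1.8880) cross=9.440; C₋=(2.0467,-0.5270) cross=-9.440
  mode - wants cross < 0 → take C=(2.0467,-0.5270) (cross=-9.440)
ex = (C−B)/|BC| = (0.8756,-0.4830); ey = (0.4830,0.8756)
P = B + 2.87·ex + 2.73·ey = (1.5002,2.8922)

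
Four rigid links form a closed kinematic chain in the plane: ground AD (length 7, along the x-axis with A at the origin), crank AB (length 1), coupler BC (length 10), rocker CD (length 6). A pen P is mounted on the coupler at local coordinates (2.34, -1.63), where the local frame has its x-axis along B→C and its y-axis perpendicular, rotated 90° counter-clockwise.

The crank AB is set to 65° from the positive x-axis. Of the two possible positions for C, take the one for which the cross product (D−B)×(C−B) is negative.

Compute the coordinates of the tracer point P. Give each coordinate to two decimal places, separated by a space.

A=(0,0), D=(7.00,0)
B = A + 1.00·(cos65°, sin65°) = (0.4226, 0.9063)
|BD| = 6.6395
circle(B,10.00) ∩ circle(D,6.00): a=8.1394, h=5.8095
  candidates: C₊=(9.2788,5.5504) cross=38.572; C₋=(7.6928,-5.9599) cross=-38.572
  mode - wants cross < 0 → take C=(7.6928,-5.9599) (cross=-38.572)
ex = (C−B)/|BC| = (0.7270,-0.6866); ey = (0.6866,0.7270)
P = B + 2.34·ex + -1.63·ey = (1.0047,-1.8854)

1.00 -1.89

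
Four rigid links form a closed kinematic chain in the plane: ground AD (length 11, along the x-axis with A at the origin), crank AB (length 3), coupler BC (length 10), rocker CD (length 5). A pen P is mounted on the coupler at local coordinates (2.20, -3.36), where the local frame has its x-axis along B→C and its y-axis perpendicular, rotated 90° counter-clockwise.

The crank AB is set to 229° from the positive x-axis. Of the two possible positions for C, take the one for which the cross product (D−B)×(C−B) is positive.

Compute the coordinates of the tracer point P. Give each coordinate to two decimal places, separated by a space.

A=(0,0), D=(11.00,0)
B = A + 3.00·(cos229°, sin229°) = (-1.9682, -2.2641)
|BD| = 13.1643
circle(B,10.00) ∩ circle(D,5.00): a=9.4308, h=3.3257
  candidates: C₊=(6.7501,2.6340) cross=43.781; C₋=(7.8941,-3.9183) cross=-43.781
  mode + wants cross > 0 → take C=(6.7501,2.6340) (cross=43.781)
ex = (C−B)/|BC| = (0.8718,0.4898); ey = (-0.4898,0.8718)
P = B + 2.20·ex + -3.36·ey = (1.5956,-4.1159)

1.60 -4.12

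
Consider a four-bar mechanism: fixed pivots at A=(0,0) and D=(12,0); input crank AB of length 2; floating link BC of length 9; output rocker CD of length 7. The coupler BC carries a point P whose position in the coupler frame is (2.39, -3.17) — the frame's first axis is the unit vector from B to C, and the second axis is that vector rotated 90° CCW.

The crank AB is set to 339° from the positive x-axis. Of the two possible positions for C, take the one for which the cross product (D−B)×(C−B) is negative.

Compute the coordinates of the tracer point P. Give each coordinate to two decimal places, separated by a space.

1.78 -4.69

A=(0,0), D=(12.00,0)
B = A + 2.00·(cos339°, sin339°) = (1.8672, -0.7167)
|BD| = 10.1582
circle(B,9.00) ∩ circle(D,7.00): a=6.6542, h=6.0599
  candidates: C₊=(8.0772,5.7975) cross=61.557; C₋=(8.9323,-6.2920) cross=-61.557
  mode - wants cross < 0 → take C=(8.9323,-6.2920) (cross=-61.557)
ex = (C−B)/|BC| = (0.7850,-0.6195); ey = (0.6195,0.7850)
P = B + 2.39·ex + -3.17·ey = (1.7796,-4.6858)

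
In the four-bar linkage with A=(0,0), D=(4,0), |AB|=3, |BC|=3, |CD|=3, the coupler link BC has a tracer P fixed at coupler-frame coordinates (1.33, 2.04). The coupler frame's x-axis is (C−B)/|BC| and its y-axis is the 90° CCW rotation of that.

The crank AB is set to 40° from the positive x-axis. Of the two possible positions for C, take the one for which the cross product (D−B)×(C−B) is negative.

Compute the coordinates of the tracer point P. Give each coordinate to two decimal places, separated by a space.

3.65 -0.10

A=(0,0), D=(4.00,0)
B = A + 3.00·(cos40°, sin40°) = (2.2981, 1.9284)
|BD| = 2.5720
circle(B,3.00) ∩ circle(D,3.00): a=1.2860, h=2.7104
  candidates: C₊=(5.1812,2.7577) cross=6.971; C₋=(1.1169,-0.8293) cross=-6.971
  mode - wants cross < 0 → take C=(1.1169,-0.8293) (cross=-6.971)
ex = (C−B)/|BC| = (-0.3937,-0.9192); ey = (0.9192,-0.3937)
P = B + 1.33·ex + 2.04·ey = (3.6497,-0.0974)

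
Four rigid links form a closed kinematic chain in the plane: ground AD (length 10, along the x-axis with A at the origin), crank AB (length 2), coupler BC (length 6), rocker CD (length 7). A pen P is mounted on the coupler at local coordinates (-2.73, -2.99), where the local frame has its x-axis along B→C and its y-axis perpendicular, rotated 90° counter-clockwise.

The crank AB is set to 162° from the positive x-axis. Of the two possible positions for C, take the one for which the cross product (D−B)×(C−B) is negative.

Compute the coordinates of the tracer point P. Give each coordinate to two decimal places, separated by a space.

A=(0,0), D=(10.00,0)
B = A + 2.00·(cos162°, sin162°) = (-1.9021, 0.6180)
|BD| = 11.9181
circle(B,6.00) ∩ circle(D,7.00): a=5.4137, h=2.5869
  candidates: C₊=(3.6384,2.9207) cross=30.831; C₋=(3.3701,-2.2461) cross=-30.831
  mode - wants cross < 0 → take C=(3.3701,-2.2461) (cross=-30.831)
ex = (C−B)/|BC| = (0.8787,-0.4774); ey = (0.4774,0.8787)
P = B + -2.73·ex + -2.99·ey = (-5.7283,-0.7061)

-5.73 -0.71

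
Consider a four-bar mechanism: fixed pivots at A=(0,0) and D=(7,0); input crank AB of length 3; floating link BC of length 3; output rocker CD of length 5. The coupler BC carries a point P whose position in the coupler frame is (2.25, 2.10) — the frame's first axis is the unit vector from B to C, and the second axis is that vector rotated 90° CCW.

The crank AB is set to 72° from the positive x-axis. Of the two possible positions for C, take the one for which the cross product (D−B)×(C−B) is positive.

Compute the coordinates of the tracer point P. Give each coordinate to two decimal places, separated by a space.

2.38 5.56

A=(0,0), D=(7.00,0)
B = A + 3.00·(cos72°, sin72°) = (0.9271, 2.8532)
|BD| = 6.7098
circle(B,3.00) ∩ circle(D,5.00): a=2.1626, h=2.0792
  candidates: C₊=(3.7685,3.8154) cross=13.951; C₋=(2.0003,0.0517) cross=-13.951
  mode + wants cross > 0 → take C=(3.7685,3.8154) (cross=13.951)
ex = (C−B)/|BC| = (0.9472,0.3208); ey = (-0.3208,0.9472)
P = B + 2.25·ex + 2.10·ey = (2.3846,5.5639)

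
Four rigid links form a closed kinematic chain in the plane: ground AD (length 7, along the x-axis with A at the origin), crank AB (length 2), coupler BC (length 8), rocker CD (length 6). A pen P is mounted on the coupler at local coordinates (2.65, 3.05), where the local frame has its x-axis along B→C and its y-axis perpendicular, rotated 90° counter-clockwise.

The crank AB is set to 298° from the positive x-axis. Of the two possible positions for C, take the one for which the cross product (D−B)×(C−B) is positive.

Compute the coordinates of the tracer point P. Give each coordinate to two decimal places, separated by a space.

-0.64 1.95

A=(0,0), D=(7.00,0)
B = A + 2.00·(cos298°, sin298°) = (0.9389, -1.7659)
|BD| = 6.3131
circle(B,8.00) ∩ circle(D,6.00): a=5.3742, h=5.9261
  candidates: C₊=(4.4409,5.4269) cross=37.412; C₋=(7.7562,-5.9522) cross=-37.412
  mode + wants cross > 0 → take C=(4.4409,5.4269) (cross=37.412)
ex = (C−B)/|BC| = (0.4377,0.8991); ey = (-0.8991,0.4377)
P = B + 2.65·ex + 3.05·ey = (-0.6433,1.9518)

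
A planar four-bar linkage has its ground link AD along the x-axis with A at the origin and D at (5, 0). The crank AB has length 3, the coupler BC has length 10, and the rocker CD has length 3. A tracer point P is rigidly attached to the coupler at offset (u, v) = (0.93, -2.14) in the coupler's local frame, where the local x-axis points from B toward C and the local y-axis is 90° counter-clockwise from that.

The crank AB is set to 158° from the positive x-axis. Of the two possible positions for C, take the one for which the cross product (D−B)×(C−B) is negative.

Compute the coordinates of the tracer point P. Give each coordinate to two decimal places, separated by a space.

-2.71 -1.21

A=(0,0), D=(5.00,0)
B = A + 3.00·(cos158°, sin158°) = (-2.7816, 1.1238)
|BD| = 7.8623
circle(B,10.00) ∩ circle(D,3.00): a=9.7183, h=2.3570
  candidates: C₊=(7.1738,2.0675) cross=18.531; C₋=(6.5000,-2.5981) cross=-18.531
  mode - wants cross < 0 → take C=(6.5000,-2.5981) (cross=-18.531)
ex = (C−B)/|BC| = (0.9282,-0.3722); ey = (0.3722,0.9282)
P = B + 0.93·ex + -2.14·ey = (-2.7148,-1.2086)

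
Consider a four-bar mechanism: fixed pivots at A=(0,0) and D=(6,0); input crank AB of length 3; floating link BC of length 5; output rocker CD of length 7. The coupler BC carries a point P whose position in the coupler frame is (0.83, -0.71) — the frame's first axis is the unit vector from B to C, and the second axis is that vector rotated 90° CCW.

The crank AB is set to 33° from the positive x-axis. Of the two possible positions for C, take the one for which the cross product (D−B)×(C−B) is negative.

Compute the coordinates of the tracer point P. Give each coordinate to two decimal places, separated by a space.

1.44 1.43

A=(0,0), D=(6.00,0)
B = A + 3.00·(cos33°, sin33°) = (2.5160, 1.6339)
|BD| = 3.8481
circle(B,5.00) ∩ circle(D,7.00): a=-1.1944, h=4.8553
  candidates: C₊=(3.4962,6.5369) cross=18.683; C₋=(-0.6269,-2.2548) cross=-18.683
  mode - wants cross < 0 → take C=(-0.6269,-2.2548) (cross=-18.683)
ex = (C−B)/|BC| = (-0.6286,-0.7777); ey = (0.7777,-0.6286)
P = B + 0.83·ex + -0.71·ey = (1.4421,1.4347)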